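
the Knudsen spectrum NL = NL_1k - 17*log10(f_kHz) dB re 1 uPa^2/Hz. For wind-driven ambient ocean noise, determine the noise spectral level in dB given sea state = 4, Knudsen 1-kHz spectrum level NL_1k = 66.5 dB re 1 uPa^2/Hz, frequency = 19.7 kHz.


44.49 dB


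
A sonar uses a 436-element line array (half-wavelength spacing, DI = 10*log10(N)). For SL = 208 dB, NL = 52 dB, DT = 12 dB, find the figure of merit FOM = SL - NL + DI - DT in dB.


Step 1: DI = 10*log10(436) = 26.39 dB
Step 2: FOM = SL - NL + DI - DT = 208 - 52 + 26.39 - 12 = 170.39

170.39 dB


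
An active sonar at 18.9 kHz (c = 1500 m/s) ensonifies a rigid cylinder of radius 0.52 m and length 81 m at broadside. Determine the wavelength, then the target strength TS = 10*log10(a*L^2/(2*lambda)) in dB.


Step 1: lambda = c/f = 1500/18900 = 0.07937 m
Step 2: TS = 10*log10(a*L^2/(2*lambda)) = 10*log10(0.52*81^2/(2*0.07937)) = 43.32

43.32 dB


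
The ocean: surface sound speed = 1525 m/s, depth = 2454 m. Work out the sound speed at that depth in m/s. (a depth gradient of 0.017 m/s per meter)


1566.718 m/s


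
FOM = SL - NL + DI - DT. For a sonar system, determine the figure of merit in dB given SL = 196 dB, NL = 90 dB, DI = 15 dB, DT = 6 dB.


FOM = SL - NL + DI - DT = 196 - 90 + 15 - 6 = 115

115 dB


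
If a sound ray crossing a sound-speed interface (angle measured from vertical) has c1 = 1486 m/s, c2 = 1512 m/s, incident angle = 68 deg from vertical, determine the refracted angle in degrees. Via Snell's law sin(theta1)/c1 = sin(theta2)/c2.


sin(theta2) = (c2/c1)*sin(theta1) = (1512/1486)*sin(68 deg) = 0.94341
theta2 = arcsin(0.94341) = 70.63

70.63 deg


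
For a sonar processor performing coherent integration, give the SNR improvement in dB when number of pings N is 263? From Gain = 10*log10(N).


Gain = 10*log10(263) = 24.2

24.2 dB


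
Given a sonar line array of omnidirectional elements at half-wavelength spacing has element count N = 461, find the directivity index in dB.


DI = 10*log10(461) = 26.64

26.64 dB


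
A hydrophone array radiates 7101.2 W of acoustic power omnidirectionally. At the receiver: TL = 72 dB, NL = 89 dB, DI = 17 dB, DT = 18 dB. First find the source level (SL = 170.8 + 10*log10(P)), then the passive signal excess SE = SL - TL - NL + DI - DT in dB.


Step 1: SL = 170.8 + 10*log10(7101.2) = 209.31 dB
Step 2: SE = SL - TL - NL + DI - DT = 209.31 - 72 - 89 + 17 - 18 = 47.31

47.31 dB


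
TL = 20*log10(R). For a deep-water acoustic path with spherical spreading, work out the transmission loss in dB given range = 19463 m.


TL = 20*log10(19463) = 85.78

85.78 dB


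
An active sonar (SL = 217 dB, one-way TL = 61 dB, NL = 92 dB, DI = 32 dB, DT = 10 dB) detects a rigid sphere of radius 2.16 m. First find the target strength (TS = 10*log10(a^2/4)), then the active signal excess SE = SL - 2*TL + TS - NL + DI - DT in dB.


Step 1: TS = 10*log10(2.16^2/4) = 0.67 dB
Step 2: SE = SL - 2*TL + TS - NL + DI - DT = 217 - 2*61 + (0.67) - 92 + 32 - 10 = 25.67

25.67 dB


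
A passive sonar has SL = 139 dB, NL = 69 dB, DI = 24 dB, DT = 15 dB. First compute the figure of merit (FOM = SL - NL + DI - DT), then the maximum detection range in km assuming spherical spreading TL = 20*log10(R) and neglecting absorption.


Step 1: FOM = SL - NL + DI - DT = 139 - 69 + 24 - 15 = 79 dB
Step 2: at max range FOM = TL = 20*log10(R), so R = 10^(79/20) = 8912.51 m = 8.91 km

8.91 km


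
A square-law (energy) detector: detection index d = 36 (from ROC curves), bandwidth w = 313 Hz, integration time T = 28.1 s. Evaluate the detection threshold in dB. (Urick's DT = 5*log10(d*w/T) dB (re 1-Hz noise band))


DT = 5*log10(d*w/T) = 5*log10(36 * 313 / 28.1) = 5*log10(401.0) = 13.02

13.02 dB


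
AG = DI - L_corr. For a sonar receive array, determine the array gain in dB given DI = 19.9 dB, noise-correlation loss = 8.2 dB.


11.7 dB


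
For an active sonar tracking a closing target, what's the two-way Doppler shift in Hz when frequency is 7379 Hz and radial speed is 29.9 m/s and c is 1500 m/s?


294.18 Hz


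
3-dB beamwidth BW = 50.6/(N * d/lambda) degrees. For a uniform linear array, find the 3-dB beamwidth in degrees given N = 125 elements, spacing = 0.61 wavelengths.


0.66 deg


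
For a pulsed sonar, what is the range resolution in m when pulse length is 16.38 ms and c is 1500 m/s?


dR = c*tau/2 = 1500 * 16.38e-3 / 2 = 12.285

12.285 m


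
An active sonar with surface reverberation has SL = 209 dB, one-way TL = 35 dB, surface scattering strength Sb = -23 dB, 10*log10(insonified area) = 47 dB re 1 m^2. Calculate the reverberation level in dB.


163 dB


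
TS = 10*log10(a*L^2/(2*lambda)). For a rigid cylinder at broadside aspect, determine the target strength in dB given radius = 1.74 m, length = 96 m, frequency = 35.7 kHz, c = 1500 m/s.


lambda = 1500/35700 = 0.04202 m
TS = 10*log10(1.74*96^2/(2*0.04202)) = 52.81

52.81 dB


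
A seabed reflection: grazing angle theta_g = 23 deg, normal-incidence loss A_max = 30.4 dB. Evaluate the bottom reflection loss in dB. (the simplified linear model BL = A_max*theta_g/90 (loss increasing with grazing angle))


BL = A_max * theta_g / 90 = 30.4 * 23 / 90 = 7.77

7.77 dB


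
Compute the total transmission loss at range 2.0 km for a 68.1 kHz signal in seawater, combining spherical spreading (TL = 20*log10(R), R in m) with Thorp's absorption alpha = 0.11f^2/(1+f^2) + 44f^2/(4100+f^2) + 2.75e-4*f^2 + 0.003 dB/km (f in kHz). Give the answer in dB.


Step 1 (Thorp): alpha = 0.11*4637.61/(1+4637.61) + 44*4637.61/(4100+4637.61) + 2.75e-4*4637.61 + 0.003 = 24.7419 dB/km
Step 2: TL_spread = 20*log10(2000) = 66.02 dB
Step 3: TL_abs = alpha*R = 24.7419 * 2.0 = 49.48 dB
Step 4: TL_total = 66.02 + 49.48 = 115.5

115.5 dB


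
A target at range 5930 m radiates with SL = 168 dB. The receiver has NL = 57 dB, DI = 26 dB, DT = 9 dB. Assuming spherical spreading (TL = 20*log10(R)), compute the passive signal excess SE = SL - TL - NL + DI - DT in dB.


Step 1: TL = 20*log10(5930) = 75.46 dB
Step 2: SE = 168 - 75.46 - 57 + 26 - 9 = 52.54

52.54 dB


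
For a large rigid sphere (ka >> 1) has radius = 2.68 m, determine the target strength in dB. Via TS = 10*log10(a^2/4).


TS = 10*log10(2.68^2 / 4) = 10*log10(1.7956) = 2.54

2.54 dB


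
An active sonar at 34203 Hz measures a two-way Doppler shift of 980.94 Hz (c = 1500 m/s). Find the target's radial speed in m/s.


From fd = 2*f*v/c, v = c*fd/(2*f) = 1500 * 980.94 / (2*34203) = 21.51

21.51 m/s


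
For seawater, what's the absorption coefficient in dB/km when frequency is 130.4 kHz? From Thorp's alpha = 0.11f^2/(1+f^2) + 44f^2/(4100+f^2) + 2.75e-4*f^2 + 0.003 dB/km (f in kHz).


f^2 = 17004.16
alpha = 0.11*17004.16/(1+17004.16) + 44*17004.16/(4100+17004.16) + 2.75e-4*17004.16 + 0.003 = 40.241

40.241 dB/km


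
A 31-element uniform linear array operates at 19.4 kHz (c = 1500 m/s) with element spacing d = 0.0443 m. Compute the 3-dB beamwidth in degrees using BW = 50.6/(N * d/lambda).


Step 1: lambda = 1500/19400 = 0.07732 m
Step 2: d/lambda = 0.0443/0.07732 = 0.5729
Step 3: BW = 50.6/(N * d/lambda) = 50.6/(31 * 0.5729) = 2.85

2.85 deg


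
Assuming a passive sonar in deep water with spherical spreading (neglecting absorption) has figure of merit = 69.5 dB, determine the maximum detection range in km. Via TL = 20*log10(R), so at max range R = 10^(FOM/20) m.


2.99 km


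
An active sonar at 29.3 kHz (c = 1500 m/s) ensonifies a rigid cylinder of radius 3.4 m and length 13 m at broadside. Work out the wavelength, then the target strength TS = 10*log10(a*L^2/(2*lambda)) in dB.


Step 1: lambda = c/f = 1500/29300 = 0.05119 m
Step 2: TS = 10*log10(a*L^2/(2*lambda)) = 10*log10(3.4*13^2/(2*0.05119)) = 37.49

37.49 dB


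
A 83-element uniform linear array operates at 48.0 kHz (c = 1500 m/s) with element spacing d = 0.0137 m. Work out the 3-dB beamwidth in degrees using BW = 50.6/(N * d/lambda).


Step 1: lambda = 1500/48000 = 0.03125 m
Step 2: d/lambda = 0.0137/0.03125 = 0.4384
Step 3: BW = 50.6/(N * d/lambda) = 50.6/(83 * 0.4384) = 1.39

1.39 deg


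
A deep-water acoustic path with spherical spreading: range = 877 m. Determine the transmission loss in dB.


TL = 20*log10(877) = 58.86

58.86 dB


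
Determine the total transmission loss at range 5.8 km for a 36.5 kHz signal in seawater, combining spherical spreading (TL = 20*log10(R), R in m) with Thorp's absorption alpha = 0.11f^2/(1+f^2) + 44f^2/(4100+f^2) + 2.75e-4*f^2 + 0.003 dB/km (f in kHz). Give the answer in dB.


Step 1 (Thorp): alpha = 0.11*1332.25/(1+1332.25) + 44*1332.25/(4100+1332.25) + 2.75e-4*1332.25 + 0.003 = 11.2702 dB/km
Step 2: TL_spread = 20*log10(5800) = 75.27 dB
Step 3: TL_abs = alpha*R = 11.2702 * 5.8 = 65.37 dB
Step 4: TL_total = 75.27 + 65.37 = 140.64

140.64 dB


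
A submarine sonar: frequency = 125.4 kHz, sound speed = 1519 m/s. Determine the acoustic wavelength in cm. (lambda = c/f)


lambda = c/f = 1519 / 125400 = 0.0121 m = 1.21 cm

1.21 cm


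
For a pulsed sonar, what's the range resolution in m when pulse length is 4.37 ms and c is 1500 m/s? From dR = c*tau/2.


dR = c*tau/2 = 1500 * 4.37e-3 / 2 = 3.2775

3.2775 m


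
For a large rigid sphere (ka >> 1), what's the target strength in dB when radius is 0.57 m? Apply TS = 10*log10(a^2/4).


TS = 10*log10(0.57^2 / 4) = 10*log10(0.081225) = -10.9

-10.9 dB


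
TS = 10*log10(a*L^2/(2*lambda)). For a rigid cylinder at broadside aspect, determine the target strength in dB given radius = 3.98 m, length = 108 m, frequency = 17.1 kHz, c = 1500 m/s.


54.23 dB


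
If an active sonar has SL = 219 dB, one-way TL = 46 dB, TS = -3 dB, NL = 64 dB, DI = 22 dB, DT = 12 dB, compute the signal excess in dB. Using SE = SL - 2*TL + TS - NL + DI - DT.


70 dB


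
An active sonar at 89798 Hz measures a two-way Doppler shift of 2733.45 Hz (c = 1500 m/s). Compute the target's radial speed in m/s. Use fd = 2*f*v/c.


From fd = 2*f*v/c, v = c*fd/(2*f) = 1500 * 2733.45 / (2*89798) = 22.83

22.83 m/s


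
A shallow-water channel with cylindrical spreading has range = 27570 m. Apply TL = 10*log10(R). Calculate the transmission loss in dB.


TL = 10*log10(27570) = 44.4

44.4 dB


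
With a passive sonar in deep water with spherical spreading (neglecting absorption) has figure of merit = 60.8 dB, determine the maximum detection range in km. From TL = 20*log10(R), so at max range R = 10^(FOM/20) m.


At max range FOM = TL, so 20*log10(R) = 60.8
R = 10^(60.8/20) = 1096.48 m = 1.1 km

1.1 km


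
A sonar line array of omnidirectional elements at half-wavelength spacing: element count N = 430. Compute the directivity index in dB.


DI = 10*log10(430) = 26.33

26.33 dB


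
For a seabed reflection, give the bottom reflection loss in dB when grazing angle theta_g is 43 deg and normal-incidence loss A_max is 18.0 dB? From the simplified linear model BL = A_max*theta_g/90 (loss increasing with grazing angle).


BL = A_max * theta_g / 90 = 18.0 * 43 / 90 = 8.6

8.6 dB


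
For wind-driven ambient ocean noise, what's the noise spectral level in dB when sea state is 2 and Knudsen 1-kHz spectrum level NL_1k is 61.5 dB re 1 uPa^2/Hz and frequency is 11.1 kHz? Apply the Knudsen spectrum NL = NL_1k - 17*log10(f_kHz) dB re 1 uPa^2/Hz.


NL = NL_1k - 17*log10(f_kHz) = 61.5 - 17*log10(11.1) = 61.5 - (17.77) = 43.73

43.73 dB


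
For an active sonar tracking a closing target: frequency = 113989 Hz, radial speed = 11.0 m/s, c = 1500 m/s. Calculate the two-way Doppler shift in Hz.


fd = 2*f*v/c = 2 * 113989 * 11.0 / 1500 = 1671.84

1671.84 Hz


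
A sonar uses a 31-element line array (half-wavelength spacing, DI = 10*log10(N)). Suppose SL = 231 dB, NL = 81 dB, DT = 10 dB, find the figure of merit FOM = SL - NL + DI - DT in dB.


Step 1: DI = 10*log10(31) = 14.91 dB
Step 2: FOM = SL - NL + DI - DT = 231 - 81 + 14.91 - 10 = 154.91

154.91 dB


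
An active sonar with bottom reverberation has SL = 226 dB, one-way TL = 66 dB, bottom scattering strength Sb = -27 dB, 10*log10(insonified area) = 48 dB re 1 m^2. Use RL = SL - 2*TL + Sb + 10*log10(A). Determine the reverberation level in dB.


RL = SL - 2*TL + Sb + 10*log10(A) = 226 - 2*66 + (-27) + 48 = 115

115 dB


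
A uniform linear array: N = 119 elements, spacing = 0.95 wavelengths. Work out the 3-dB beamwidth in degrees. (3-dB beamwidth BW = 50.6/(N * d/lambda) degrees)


BW = 50.6 / (119 * 0.95) = 50.6 / 113.05 = 0.45

0.45 deg


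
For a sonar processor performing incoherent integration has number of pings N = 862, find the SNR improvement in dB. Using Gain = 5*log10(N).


Gain = 5*log10(862) = 14.68

14.68 dB


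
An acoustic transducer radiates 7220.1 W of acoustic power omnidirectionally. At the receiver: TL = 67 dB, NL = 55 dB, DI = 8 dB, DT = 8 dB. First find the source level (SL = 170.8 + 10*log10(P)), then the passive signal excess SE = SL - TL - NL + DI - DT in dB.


Step 1: SL = 170.8 + 10*log10(7220.1) = 209.39 dB
Step 2: SE = SL - TL - NL + DI - DT = 209.39 - 67 - 55 + 8 - 8 = 87.39

87.39 dB


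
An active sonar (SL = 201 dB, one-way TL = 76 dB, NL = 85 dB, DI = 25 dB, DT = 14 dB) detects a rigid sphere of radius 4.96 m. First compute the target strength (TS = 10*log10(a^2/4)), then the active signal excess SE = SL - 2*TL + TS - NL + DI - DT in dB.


Step 1: TS = 10*log10(4.96^2/4) = 7.89 dB
Step 2: SE = SL - 2*TL + TS - NL + DI - DT = 201 - 2*76 + (7.89) - 85 + 25 - 14 = -17.11

-17.11 dB


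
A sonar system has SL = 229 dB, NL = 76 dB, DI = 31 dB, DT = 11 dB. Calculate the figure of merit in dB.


FOM = SL - NL + DI - DT = 229 - 76 + 31 - 11 = 173

173 dB


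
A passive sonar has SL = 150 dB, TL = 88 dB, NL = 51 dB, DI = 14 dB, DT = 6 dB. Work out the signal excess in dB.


SE = SL - TL - NL + DI - DT = 150 - 88 - 51 + 14 - 6 = 19

19 dB


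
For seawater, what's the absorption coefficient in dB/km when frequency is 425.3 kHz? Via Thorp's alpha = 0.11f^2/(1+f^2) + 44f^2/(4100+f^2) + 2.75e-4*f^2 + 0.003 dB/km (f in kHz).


f^2 = 180880.09
alpha = 0.11*180880.09/(1+180880.09) + 44*180880.09/(4100+180880.09) + 2.75e-4*180880.09 + 0.003 = 92.88

92.88 dB/km


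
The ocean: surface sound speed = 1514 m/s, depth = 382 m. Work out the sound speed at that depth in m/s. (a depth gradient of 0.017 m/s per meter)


c = 1514 + 0.017 * 382 = 1520.494

1520.494 m/s


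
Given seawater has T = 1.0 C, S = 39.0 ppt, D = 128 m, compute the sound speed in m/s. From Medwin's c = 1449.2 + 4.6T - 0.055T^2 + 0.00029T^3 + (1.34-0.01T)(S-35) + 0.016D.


1461.11 m/s


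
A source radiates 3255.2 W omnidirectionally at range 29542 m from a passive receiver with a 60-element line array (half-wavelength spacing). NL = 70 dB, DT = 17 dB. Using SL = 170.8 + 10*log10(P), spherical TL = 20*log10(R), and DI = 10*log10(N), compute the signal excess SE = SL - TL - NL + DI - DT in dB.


Step 1: SL = 170.8 + 10*log10(3255.2) = 205.93 dB
Step 2: TL = 20*log10(29542) = 89.41 dB
Step 3: DI = 10*log10(60) = 17.78 dB
Step 4: SE = SL - TL - NL + DI - DT = 205.93 - 89.41 - 70 + 17.78 - 17 = 47.3

47.3 dB


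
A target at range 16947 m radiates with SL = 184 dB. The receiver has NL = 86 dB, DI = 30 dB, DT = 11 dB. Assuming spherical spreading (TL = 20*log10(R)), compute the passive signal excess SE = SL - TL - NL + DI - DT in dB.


Step 1: TL = 20*log10(16947) = 84.58 dB
Step 2: SE = 184 - 84.58 - 86 + 30 - 11 = 32.42

32.42 dB


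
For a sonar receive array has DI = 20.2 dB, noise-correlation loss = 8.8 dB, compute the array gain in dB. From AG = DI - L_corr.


11.4 dB


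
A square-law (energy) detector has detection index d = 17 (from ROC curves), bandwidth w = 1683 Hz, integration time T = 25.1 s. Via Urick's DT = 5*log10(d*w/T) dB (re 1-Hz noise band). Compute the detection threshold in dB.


DT = 5*log10(d*w/T) = 5*log10(17 * 1683 / 25.1) = 5*log10(1139.88) = 15.28

15.28 dB


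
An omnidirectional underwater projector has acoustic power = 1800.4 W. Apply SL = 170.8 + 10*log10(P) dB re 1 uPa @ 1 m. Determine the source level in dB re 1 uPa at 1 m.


SL = 170.8 + 10*log10(1800.4) = 170.8 + 32.55 = 203.35

203.35 dB


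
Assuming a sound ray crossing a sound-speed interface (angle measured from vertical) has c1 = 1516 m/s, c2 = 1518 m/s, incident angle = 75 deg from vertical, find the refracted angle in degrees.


75.28 deg


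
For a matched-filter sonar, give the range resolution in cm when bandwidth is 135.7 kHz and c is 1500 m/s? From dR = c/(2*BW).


dR = c/(2*BW) = 1500 / (2 * 135.7e3) = 0.0055 m = 0.55 cm

0.55 cm


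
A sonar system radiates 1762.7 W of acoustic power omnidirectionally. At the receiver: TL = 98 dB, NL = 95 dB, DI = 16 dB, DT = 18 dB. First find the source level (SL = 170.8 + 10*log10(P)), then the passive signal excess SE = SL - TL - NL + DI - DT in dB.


Step 1: SL = 170.8 + 10*log10(1762.7) = 203.26 dB
Step 2: SE = SL - TL - NL + DI - DT = 203.26 - 98 - 95 + 16 - 18 = 8.26

8.26 dB


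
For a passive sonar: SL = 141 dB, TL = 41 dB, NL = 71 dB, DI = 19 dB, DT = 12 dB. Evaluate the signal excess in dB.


SE = SL - TL - NL + DI - DT = 141 - 41 - 71 + 19 - 12 = 36

36 dB


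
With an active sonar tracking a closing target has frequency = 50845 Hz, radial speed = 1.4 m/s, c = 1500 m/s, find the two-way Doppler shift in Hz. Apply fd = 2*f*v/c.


fd = 2*f*v/c = 2 * 50845 * 1.4 / 1500 = 94.91

94.91 Hz


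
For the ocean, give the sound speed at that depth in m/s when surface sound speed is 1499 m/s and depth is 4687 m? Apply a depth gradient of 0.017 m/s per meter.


c = 1499 + 0.017 * 4687 = 1578.679

1578.679 m/s


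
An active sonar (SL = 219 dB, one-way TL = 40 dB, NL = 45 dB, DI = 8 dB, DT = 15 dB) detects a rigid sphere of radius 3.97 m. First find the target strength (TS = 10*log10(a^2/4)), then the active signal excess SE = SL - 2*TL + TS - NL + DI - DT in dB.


Step 1: TS = 10*log10(3.97^2/4) = 5.96 dB
Step 2: SE = SL - 2*TL + TS - NL + DI - DT = 219 - 2*40 + (5.96) - 45 + 8 - 15 = 92.96

92.96 dB


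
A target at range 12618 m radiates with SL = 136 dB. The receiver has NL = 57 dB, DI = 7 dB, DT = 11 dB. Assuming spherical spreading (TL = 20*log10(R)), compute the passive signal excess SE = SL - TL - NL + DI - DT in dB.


Step 1: TL = 20*log10(12618) = 82.02 dB
Step 2: SE = 136 - 82.02 - 57 + 7 - 11 = -7.02

-7.02 dB


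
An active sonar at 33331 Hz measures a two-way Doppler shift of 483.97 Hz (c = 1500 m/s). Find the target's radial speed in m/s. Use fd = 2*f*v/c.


From fd = 2*f*v/c, v = c*fd/(2*f) = 1500 * 483.97 / (2*33331) = 10.89

10.89 m/s


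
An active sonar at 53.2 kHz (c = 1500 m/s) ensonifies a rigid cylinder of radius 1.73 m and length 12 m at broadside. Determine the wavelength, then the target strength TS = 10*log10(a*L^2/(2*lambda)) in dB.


Step 1: lambda = c/f = 1500/53200 = 0.0282 m
Step 2: TS = 10*log10(a*L^2/(2*lambda)) = 10*log10(1.73*12^2/(2*0.0282)) = 36.45

36.45 dB


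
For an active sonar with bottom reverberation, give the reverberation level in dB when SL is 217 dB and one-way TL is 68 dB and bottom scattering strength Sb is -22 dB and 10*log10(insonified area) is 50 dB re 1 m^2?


RL = SL - 2*TL + Sb + 10*log10(A) = 217 - 2*68 + (-22) + 50 = 109

109 dB


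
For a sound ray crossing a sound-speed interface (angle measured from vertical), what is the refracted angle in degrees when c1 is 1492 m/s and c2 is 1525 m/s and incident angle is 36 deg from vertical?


36.93 deg


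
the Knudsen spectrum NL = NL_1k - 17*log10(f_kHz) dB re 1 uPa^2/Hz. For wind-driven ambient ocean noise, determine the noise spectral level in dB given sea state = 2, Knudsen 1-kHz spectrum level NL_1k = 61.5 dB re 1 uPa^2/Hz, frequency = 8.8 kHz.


45.44 dB


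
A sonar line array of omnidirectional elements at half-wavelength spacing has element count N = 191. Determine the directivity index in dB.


22.81 dB


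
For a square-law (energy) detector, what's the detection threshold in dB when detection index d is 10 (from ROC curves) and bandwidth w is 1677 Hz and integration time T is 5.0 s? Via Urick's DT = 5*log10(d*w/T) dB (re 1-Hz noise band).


DT = 5*log10(d*w/T) = 5*log10(10 * 1677 / 5.0) = 5*log10(3354.0) = 17.63

17.63 dB


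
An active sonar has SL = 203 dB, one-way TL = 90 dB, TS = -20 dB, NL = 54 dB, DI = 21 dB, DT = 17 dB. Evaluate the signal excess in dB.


-47 dB


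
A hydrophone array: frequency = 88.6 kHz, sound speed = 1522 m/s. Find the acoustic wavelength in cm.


lambda = c/f = 1522 / 88600 = 0.0172 m = 1.72 cm

1.72 cm


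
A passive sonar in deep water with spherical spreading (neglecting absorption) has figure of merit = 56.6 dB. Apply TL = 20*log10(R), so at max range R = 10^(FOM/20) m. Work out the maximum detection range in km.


0.68 km


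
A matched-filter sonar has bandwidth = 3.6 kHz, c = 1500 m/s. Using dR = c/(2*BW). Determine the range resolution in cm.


dR = c/(2*BW) = 1500 / (2 * 3.6e3) = 0.2083 m = 20.83 cm

20.83 cm


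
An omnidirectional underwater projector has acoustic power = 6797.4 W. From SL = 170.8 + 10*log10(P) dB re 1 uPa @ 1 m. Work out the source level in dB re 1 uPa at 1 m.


SL = 170.8 + 10*log10(6797.4) = 170.8 + 38.32 = 209.12

209.12 dB


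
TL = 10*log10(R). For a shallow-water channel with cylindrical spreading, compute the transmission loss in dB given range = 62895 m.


TL = 10*log10(62895) = 47.99

47.99 dB


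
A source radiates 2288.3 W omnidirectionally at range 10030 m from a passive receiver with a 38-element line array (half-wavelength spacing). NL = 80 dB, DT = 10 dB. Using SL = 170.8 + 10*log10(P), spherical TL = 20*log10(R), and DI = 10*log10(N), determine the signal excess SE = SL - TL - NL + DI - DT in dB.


Step 1: SL = 170.8 + 10*log10(2288.3) = 204.4 dB
Step 2: TL = 20*log10(10030) = 80.03 dB
Step 3: DI = 10*log10(38) = 15.8 dB
Step 4: SE = SL - TL - NL + DI - DT = 204.4 - 80.03 - 80 + 15.8 - 10 = 50.17

50.17 dB


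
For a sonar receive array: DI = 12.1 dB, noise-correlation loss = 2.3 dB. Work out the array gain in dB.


AG = DI - L_corr = 12.1 - 2.3 = 9.8

9.8 dB


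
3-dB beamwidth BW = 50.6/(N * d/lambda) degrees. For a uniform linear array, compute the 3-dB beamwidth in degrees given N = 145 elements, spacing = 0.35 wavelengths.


1.0 deg


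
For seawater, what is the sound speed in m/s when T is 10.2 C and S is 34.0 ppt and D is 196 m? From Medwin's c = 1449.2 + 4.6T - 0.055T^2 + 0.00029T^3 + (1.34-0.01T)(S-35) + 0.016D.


1492.6 m/s


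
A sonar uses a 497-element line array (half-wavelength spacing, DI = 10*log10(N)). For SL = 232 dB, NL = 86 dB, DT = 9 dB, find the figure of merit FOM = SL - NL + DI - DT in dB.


163.96 dB


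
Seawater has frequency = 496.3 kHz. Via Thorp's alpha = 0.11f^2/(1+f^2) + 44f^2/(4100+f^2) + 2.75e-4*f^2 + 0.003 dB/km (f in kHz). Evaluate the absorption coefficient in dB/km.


f^2 = 246313.69
alpha = 0.11*246313.69/(1+246313.69) + 44*246313.69/(4100+246313.69) + 2.75e-4*246313.69 + 0.003 = 111.129

111.129 dB/km


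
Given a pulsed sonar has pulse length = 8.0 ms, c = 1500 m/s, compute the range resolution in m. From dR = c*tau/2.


6.0 m


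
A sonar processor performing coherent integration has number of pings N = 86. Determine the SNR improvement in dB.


Gain = 10*log10(86) = 19.34

19.34 dB


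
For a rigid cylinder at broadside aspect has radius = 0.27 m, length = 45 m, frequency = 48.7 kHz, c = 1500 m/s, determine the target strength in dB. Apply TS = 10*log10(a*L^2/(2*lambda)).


lambda = 1500/48700 = 0.0308 m
TS = 10*log10(0.27*45^2/(2*0.0308)) = 39.48

39.48 dB


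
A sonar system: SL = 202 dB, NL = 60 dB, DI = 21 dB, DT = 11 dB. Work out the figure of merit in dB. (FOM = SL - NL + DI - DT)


FOM = SL - NL + DI - DT = 202 - 60 + 21 - 11 = 152

152 dB


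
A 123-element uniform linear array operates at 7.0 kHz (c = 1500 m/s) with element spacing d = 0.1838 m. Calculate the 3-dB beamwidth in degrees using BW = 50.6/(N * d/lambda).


0.48 deg


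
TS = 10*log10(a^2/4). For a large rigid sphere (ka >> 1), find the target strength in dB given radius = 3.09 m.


TS = 10*log10(3.09^2 / 4) = 10*log10(2.387025) = 3.78

3.78 dB


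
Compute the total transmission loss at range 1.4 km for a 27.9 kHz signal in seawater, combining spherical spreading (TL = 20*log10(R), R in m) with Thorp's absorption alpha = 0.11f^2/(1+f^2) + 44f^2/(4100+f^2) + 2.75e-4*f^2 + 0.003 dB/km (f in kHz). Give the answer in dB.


Step 1 (Thorp): alpha = 0.11*778.41/(1+778.41) + 44*778.41/(4100+778.41) + 2.75e-4*778.41 + 0.003 = 7.3477 dB/km
Step 2: TL_spread = 20*log10(1400) = 62.92 dB
Step 3: TL_abs = alpha*R = 7.3477 * 1.4 = 10.29 dB
Step 4: TL_total = 62.92 + 10.29 = 73.21

73.21 dB


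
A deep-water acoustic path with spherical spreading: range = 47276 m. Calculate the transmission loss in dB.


TL = 20*log10(47276) = 93.49

93.49 dB


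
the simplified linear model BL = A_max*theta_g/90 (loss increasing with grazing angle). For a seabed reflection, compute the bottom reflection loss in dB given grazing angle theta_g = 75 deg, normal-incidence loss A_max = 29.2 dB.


BL = A_max * theta_g / 90 = 29.2 * 75 / 90 = 24.33

24.33 dB


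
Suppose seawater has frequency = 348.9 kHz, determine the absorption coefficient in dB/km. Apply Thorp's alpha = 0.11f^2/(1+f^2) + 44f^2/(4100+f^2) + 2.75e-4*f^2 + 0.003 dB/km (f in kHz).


f^2 = 121731.21
alpha = 0.11*121731.21/(1+121731.21) + 44*121731.21/(4100+121731.21) + 2.75e-4*121731.21 + 0.003 = 76.155

76.155 dB/km


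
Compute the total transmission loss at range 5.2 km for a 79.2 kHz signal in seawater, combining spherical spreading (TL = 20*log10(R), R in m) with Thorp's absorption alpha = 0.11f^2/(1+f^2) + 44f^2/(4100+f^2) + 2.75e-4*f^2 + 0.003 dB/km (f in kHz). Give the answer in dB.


222.24 dB


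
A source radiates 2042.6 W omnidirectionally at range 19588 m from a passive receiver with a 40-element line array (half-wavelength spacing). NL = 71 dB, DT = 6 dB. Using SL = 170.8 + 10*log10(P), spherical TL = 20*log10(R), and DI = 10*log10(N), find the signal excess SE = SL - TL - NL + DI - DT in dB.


57.08 dB


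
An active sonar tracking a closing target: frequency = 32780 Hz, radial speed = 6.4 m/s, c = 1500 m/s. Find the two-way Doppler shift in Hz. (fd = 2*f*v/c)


279.72 Hz


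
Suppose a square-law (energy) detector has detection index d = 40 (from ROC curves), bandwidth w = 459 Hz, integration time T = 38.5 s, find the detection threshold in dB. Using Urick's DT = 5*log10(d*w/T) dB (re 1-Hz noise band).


DT = 5*log10(d*w/T) = 5*log10(40 * 459 / 38.5) = 5*log10(476.88) = 13.39

13.39 dB


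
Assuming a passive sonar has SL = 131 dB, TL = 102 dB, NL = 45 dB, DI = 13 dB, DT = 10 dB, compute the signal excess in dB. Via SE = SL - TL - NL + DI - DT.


SE = SL - TL - NL + DI - DT = 131 - 102 - 45 + 13 - 10 = -13

-13 dB


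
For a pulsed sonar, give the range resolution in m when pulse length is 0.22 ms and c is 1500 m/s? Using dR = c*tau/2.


0.165 m


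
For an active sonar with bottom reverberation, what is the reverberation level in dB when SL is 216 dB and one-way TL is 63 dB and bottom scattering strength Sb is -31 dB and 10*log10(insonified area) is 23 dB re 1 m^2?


82 dB


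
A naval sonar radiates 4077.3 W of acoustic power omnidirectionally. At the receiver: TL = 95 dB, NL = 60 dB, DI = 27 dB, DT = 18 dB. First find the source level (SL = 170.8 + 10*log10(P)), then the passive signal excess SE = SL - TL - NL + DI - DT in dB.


Step 1: SL = 170.8 + 10*log10(4077.3) = 206.9 dB
Step 2: SE = SL - TL - NL + DI - DT = 206.9 - 95 - 60 + 27 - 18 = 60.9

60.9 dB


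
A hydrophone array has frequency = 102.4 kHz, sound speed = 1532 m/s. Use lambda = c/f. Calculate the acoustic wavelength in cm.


lambda = c/f = 1532 / 102400 = 0.015 m = 1.5 cm

1.5 cm


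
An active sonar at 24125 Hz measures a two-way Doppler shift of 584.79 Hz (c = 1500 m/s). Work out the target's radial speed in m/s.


From fd = 2*f*v/c, v = c*fd/(2*f) = 1500 * 584.79 / (2*24125) = 18.18

18.18 m/s


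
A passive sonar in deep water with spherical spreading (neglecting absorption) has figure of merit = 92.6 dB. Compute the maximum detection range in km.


At max range FOM = TL, so 20*log10(R) = 92.6
R = 10^(92.6/20) = 42657.95 m = 42.66 km

42.66 km


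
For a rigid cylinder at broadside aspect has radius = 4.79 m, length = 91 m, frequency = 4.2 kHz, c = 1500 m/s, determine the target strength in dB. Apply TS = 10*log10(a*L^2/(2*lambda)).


lambda = 1500/4200 = 0.35714 m
TS = 10*log10(4.79*91^2/(2*0.35714)) = 47.45

47.45 dB


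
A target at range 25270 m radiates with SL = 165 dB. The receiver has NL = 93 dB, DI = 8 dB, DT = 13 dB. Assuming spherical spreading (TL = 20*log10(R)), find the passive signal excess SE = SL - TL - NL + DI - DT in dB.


Step 1: TL = 20*log10(25270) = 88.05 dB
Step 2: SE = 165 - 88.05 - 93 + 8 - 13 = -21.05

-21.05 dB


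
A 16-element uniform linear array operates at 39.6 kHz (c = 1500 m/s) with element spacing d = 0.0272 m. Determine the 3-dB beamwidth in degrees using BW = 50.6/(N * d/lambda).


4.4 deg


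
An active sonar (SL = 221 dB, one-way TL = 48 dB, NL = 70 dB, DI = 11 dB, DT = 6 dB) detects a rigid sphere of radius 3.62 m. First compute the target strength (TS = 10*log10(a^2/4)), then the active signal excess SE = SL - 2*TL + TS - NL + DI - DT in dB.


Step 1: TS = 10*log10(3.62^2/4) = 5.15 dB
Step 2: SE = SL - 2*TL + TS - NL + DI - DT = 221 - 2*48 + (5.15) - 70 + 11 - 6 = 65.15

65.15 dB


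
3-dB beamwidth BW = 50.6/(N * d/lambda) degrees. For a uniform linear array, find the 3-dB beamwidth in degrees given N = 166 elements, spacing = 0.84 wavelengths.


0.36 deg


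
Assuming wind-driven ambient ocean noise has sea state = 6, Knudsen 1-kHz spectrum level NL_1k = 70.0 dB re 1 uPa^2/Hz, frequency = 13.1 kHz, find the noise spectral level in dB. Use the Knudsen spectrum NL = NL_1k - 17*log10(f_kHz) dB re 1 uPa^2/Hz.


NL = NL_1k - 17*log10(f_kHz) = 70.0 - 17*log10(13.1) = 70.0 - (18.99) = 51.01

51.01 dB


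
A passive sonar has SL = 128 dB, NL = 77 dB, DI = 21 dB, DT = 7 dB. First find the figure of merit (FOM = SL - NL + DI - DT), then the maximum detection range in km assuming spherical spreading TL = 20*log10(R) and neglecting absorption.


Step 1: FOM = SL - NL + DI - DT = 128 - 77 + 21 - 7 = 65 dB
Step 2: at max range FOM = TL = 20*log10(R), so R = 10^(65/20) = 1778.28 m = 1.78 km

1.78 km


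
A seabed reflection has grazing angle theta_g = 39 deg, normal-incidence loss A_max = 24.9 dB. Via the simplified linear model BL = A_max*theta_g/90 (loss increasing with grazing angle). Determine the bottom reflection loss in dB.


10.79 dB


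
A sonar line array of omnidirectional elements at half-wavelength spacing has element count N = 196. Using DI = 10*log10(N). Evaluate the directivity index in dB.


DI = 10*log10(196) = 22.92

22.92 dB


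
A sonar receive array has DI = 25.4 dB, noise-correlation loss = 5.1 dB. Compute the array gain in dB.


AG = DI - L_corr = 25.4 - 5.1 = 20.3

20.3 dB


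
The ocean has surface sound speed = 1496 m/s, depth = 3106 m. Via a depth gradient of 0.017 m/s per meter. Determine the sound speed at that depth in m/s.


1548.802 m/s


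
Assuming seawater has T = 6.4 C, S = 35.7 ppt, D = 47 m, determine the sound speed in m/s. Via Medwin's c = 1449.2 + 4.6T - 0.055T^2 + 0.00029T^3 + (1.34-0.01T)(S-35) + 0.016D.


1478.11 m/s


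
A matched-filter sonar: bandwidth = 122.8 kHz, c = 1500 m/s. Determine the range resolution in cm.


0.61 cm


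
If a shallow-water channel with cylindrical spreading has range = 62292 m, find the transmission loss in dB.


47.94 dB


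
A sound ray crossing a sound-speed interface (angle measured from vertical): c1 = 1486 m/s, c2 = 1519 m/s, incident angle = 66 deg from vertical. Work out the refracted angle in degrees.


69.04 deg


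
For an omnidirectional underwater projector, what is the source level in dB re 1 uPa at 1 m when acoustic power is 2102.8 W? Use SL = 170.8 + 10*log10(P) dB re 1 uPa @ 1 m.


SL = 170.8 + 10*log10(2102.8) = 170.8 + 33.23 = 204.03

204.03 dB


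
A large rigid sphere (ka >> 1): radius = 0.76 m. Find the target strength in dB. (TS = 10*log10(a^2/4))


TS = 10*log10(0.76^2 / 4) = 10*log10(0.1444) = -8.4

-8.4 dB


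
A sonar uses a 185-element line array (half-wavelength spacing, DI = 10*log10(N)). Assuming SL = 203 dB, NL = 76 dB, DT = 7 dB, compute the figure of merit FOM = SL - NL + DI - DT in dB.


Step 1: DI = 10*log10(185) = 22.67 dB
Step 2: FOM = SL - NL + DI - DT = 203 - 76 + 22.67 - 7 = 142.67

142.67 dB


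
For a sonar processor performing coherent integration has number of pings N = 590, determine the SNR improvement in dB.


Gain = 10*log10(590) = 27.71

27.71 dB


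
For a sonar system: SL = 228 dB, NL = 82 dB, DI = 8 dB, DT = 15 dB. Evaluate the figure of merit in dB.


FOM = SL - NL + DI - DT = 228 - 82 + 8 - 15 = 139

139 dB


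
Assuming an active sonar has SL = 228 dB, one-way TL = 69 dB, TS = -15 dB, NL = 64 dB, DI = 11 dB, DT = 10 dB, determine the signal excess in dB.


SE = SL - 2*TL + TS - NL + DI - DT = 228 - 2*69 + (-15) - 64 + 11 - 10 = 12

12 dB


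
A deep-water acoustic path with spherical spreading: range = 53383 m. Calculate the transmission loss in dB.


94.55 dB


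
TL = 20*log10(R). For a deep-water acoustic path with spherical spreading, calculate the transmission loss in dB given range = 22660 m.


87.11 dB


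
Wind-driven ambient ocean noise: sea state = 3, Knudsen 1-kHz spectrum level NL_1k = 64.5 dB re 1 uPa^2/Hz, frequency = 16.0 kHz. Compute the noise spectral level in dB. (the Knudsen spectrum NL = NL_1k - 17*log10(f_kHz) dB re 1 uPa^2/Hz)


NL = NL_1k - 17*log10(f_kHz) = 64.5 - 17*log10(16.0) = 64.5 - (20.47) = 44.03

44.03 dB


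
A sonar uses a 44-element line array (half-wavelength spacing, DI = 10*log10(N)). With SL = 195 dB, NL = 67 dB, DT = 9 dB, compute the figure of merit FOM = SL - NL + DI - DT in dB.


Step 1: DI = 10*log10(44) = 16.43 dB
Step 2: FOM = SL - NL + DI - DT = 195 - 67 + 16.43 - 9 = 135.43

135.43 dB


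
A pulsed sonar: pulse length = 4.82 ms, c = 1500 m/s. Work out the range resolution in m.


3.615 m


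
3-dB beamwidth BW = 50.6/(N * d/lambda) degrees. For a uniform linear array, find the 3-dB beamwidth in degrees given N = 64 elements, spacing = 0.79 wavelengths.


1.0 deg


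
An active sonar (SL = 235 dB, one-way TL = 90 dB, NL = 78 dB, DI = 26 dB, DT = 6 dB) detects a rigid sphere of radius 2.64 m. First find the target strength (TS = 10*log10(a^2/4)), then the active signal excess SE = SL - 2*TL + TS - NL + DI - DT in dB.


Step 1: TS = 10*log10(2.64^2/4) = 2.41 dB
Step 2: SE = SL - 2*TL + TS - NL + DI - DT = 235 - 2*90 + (2.41) - 78 + 26 - 6 = -0.59

-0.59 dB


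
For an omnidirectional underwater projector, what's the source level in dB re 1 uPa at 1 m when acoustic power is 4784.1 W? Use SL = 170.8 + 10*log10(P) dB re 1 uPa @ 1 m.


207.6 dB


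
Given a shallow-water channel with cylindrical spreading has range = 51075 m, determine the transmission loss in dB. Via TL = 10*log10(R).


TL = 10*log10(51075) = 47.08

47.08 dB


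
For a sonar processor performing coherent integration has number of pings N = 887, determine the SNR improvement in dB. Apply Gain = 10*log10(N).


Gain = 10*log10(887) = 29.48

29.48 dB


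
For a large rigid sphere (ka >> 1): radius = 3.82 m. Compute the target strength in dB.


TS = 10*log10(3.82^2 / 4) = 10*log10(3.6481) = 5.62

5.62 dB


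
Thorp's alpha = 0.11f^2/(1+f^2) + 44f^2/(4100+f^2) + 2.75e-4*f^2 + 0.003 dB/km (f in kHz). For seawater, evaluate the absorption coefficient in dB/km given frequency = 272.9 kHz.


62.298 dB/km


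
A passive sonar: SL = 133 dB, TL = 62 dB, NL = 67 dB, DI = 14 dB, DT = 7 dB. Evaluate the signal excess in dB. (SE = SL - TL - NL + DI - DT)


11 dB


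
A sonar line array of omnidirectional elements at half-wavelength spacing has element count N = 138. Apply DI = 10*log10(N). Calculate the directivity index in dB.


DI = 10*log10(138) = 21.4

21.4 dB


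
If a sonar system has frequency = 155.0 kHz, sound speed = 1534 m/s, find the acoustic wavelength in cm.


0.99 cm


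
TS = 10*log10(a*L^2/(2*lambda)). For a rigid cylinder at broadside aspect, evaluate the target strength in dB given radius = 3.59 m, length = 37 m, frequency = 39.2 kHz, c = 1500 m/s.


lambda = 1500/39200 = 0.03827 m
TS = 10*log10(3.59*37^2/(2*0.03827)) = 48.08

48.08 dB


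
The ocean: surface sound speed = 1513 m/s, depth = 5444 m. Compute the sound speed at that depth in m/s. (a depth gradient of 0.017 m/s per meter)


c = 1513 + 0.017 * 5444 = 1605.548

1605.548 m/s


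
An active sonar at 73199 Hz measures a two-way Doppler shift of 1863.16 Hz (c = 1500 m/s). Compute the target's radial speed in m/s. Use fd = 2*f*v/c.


From fd = 2*f*v/c, v = c*fd/(2*f) = 1500 * 1863.16 / (2*73199) = 19.09

19.09 m/s


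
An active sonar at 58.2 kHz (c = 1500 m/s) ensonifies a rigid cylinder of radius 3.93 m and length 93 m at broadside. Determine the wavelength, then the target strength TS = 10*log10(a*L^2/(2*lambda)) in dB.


Step 1: lambda = c/f = 1500/58200 = 0.02577 m
Step 2: TS = 10*log10(a*L^2/(2*lambda)) = 10*log10(3.93*93^2/(2*0.02577)) = 58.19

58.19 dB


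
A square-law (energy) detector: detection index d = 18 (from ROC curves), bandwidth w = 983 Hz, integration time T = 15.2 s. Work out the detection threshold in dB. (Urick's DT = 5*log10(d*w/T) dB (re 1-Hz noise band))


15.33 dB


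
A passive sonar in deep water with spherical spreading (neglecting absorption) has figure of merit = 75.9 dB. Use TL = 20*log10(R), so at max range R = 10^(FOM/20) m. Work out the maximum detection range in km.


At max range FOM = TL, so 20*log10(R) = 75.9
R = 10^(75.9/20) = 6237.35 m = 6.24 km

6.24 km


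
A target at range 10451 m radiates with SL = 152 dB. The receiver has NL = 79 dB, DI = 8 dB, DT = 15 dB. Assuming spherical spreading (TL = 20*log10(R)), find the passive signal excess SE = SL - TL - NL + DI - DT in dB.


Step 1: TL = 20*log10(10451) = 80.38 dB
Step 2: SE = 152 - 80.38 - 79 + 8 - 15 = -14.38

-14.38 dB


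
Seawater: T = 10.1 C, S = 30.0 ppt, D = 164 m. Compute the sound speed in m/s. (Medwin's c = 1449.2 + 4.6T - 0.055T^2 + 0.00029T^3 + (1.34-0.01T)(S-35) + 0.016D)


c = 1449.2 + 4.6*10.1 - 0.055*10.1^2 + 0.00029*10.1^3 + (1.34 - 0.01*10.1)*(30.0 - 35) + 0.016*164 = 1486.78

1486.78 m/s


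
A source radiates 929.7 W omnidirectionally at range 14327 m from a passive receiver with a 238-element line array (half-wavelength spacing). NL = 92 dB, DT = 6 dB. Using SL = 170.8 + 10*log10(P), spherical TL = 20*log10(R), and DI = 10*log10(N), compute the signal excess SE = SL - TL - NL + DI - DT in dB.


Step 1: SL = 170.8 + 10*log10(929.7) = 200.48 dB
Step 2: TL = 20*log10(14327) = 83.12 dB
Step 3: DI = 10*log10(238) = 23.77 dB
Step 4: SE = SL - TL - NL + DI - DT = 200.48 - 83.12 - 92 + 23.77 - 6 = 43.13

43.13 dB


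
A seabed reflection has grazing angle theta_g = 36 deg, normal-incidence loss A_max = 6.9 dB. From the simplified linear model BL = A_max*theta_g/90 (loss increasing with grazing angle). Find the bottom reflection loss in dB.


2.76 dB


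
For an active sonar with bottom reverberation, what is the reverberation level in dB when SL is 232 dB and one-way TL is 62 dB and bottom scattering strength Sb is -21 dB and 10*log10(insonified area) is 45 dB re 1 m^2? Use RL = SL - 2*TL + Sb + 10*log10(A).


RL = SL - 2*TL + Sb + 10*log10(A) = 232 - 2*62 + (-21) + 45 = 132

132 dB
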